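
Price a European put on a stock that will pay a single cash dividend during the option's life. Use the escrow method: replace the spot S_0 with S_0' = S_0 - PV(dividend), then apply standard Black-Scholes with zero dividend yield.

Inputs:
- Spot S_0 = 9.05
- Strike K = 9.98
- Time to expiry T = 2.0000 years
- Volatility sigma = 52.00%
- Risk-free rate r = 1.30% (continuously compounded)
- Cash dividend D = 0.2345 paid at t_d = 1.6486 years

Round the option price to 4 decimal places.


PV(D) = D * exp(-r * t_d) = 0.2345 * 0.97879623 = 0.22952772
S_0' = S_0 - PV(D) = 9.0500 - 0.22952772 = 8.82047228
d1 = (ln(S_0'/K) + (r + sigma^2/2)*T) / (sigma*sqrt(T)) = 0.23510257
d2 = d1 - sigma*sqrt(T) = -0.50028848
exp(-rT) = 0.97433509
N(-d1) = 0.40706456; N(-d2) = 0.69156402
P = K * exp(-rT) * N(-d2) - S_0' * N(-d1) = 9.9800 * 0.97433509 * 0.69156402 - 8.82047228 * 0.40706456 = 3.1342

Answer: Price = 3.1342


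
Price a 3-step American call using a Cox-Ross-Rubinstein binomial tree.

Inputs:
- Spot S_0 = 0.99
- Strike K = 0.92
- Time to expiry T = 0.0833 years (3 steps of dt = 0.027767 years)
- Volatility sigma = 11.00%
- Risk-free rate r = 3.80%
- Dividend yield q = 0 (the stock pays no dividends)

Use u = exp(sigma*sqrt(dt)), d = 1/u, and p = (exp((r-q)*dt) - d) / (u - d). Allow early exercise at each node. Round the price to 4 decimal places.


dt = T/N = 0.027767
u = exp(sigma*sqrt(dt)) = 1.018499; d = 1/u = 0.981837
p = (exp((r-q)*dt) - d) / (u - d) = 0.524213
Discount per step: exp(-r*dt) = 0.998945
Stock lattice S(k, i) with i counting down-moves:
  k=0: S(0,0) = 0.9900
  k=1: S(1,0) = 1.0083; S(1,1) = 0.9720
  k=2: S(2,0) = 1.0270; S(2,1) = 0.9900; S(2,2) = 0.9544
  k=3: S(3,0) = 1.0460; S(3,1) = 1.0083; S(3,2) = 0.9720; S(3,3) = 0.9370
Terminal payoffs V(N, i) = max(S_T - K, 0):
  V(3,0) = 0.125964; V(3,1) = 0.088314; V(3,2) = 0.052019; V(3,3) = 0.017031
Backward induction: V(k, i) = exp(-r*dt) * [p * V(k+1, i) + (1-p) * V(k+1, i+1)]; then take max(V_cont, immediate exercise) for American.
  V(2,0) = exp(-r*dt) * [p*0.125964 + (1-p)*0.088314] = 0.107936; exercise = 0.106966; V(2,0) = max -> 0.107936
  V(2,1) = exp(-r*dt) * [p*0.088314 + (1-p)*0.052019] = 0.070970; exercise = 0.070000; V(2,1) = max -> 0.070970
  V(2,2) = exp(-r*dt) * [p*0.052019 + (1-p)*0.017031] = 0.035335; exercise = 0.034364; V(2,2) = max -> 0.035335
  V(1,0) = exp(-r*dt) * [p*0.107936 + (1-p)*0.070970] = 0.090253; exercise = 0.088314; V(1,0) = max -> 0.090253
  V(1,1) = exp(-r*dt) * [p*0.070970 + (1-p)*0.035335] = 0.053958; exercise = 0.052019; V(1,1) = max -> 0.053958
  V(0,0) = exp(-r*dt) * [p*0.090253 + (1-p)*0.053958] = 0.072908; exercise = 0.070000; V(0,0) = max -> 0.072908

Answer: Price = V(0,0) = 0.0729


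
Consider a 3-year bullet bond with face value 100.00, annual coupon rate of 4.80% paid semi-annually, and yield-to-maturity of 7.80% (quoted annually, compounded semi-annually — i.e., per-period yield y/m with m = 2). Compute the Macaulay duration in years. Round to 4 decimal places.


Answer: Macaulay duration = 2.8211 years

Derivation:
Coupon per period c = face * coupon_rate / m = 2.400000
Periods per year m = 2; per-period yield y/m = 0.039000
Number of cashflows N = 6
Cashflows (t years, CF_t, discount factor 1/(1+y/m)^(m*t), PV):
  t = 0.5000: CF_t = 2.400000, DF = 0.962464, PV = 2.309913
  t = 1.0000: CF_t = 2.400000, DF = 0.926337, PV = 2.223208
  t = 1.5000: CF_t = 2.400000, DF = 0.891566, PV = 2.139758
  t = 2.0000: CF_t = 2.400000, DF = 0.858100, PV = 2.059440
  t = 2.5000: CF_t = 2.400000, DF = 0.825890, PV = 1.982136
  t = 3.0000: CF_t = 102.400000, DF = 0.794889, PV = 81.396676
Price P = sum_t PV_t = 92.111131
Macaulay numerator sum_t t * PV_t:
  t * PV_t at t = 0.5000: 1.154957
  t * PV_t at t = 1.0000: 2.223208
  t * PV_t at t = 1.5000: 3.209637
  t * PV_t at t = 2.0000: 4.118879
  t * PV_t at t = 2.5000: 4.955341
  t * PV_t at t = 3.0000: 244.190029
Macaulay duration D = (sum_t t * PV_t) / P = 259.852050 / 92.111131 = 2.821071


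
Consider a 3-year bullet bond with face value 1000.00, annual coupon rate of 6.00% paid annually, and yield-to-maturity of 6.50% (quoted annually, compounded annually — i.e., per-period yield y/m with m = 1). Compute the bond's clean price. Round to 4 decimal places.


Coupon per period c = face * coupon_rate / m = 60.000000
Periods per year m = 1; per-period yield y/m = 0.065000
Number of cashflows N = 3
Cashflows (t years, CF_t, discount factor 1/(1+y/m)^(m*t), PV):
  t = 1.0000: CF_t = 60.000000, DF = 0.938967, PV = 56.338028
  t = 2.0000: CF_t = 60.000000, DF = 0.881659, PV = 52.899557
  t = 3.0000: CF_t = 1060.000000, DF = 0.827849, PV = 877.520037
Price P = sum_t PV_t = 986.757622

Answer: Price = 986.7576


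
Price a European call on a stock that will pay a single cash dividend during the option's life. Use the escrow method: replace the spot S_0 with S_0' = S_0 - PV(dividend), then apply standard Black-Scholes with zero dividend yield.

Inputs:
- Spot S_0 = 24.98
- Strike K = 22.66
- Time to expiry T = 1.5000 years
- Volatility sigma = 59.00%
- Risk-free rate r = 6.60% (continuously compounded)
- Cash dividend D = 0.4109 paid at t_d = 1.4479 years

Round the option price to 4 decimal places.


Answer: Price = 8.5978

Derivation:
PV(D) = D * exp(-r * t_d) = 0.4109 * 0.90886256 = 0.37345162
S_0' = S_0 - PV(D) = 24.9800 - 0.37345162 = 24.60654838
d1 = (ln(S_0'/K) + (r + sigma^2/2)*T) / (sigma*sqrt(T)) = 0.61235354
d2 = d1 - sigma*sqrt(T) = -0.11024593
exp(-rT) = 0.90574271
N(d1) = 0.72984806; N(d2) = 0.45610717
C = S_0' * N(d1) - K * exp(-rT) * N(d2) = 24.60654838 * 0.72984806 - 22.6600 * 0.90574271 * 0.45610717 = 8.5978


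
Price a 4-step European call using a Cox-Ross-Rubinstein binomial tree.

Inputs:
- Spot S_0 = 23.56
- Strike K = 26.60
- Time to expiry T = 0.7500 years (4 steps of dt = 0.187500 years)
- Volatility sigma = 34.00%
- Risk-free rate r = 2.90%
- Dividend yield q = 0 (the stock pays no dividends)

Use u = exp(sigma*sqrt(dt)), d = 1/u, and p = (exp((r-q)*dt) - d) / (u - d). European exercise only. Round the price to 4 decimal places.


dt = T/N = 0.187500
u = exp(sigma*sqrt(dt)) = 1.158614; d = 1/u = 0.863100
p = (exp((r-q)*dt) - d) / (u - d) = 0.481711
Discount per step: exp(-r*dt) = 0.994577
Stock lattice S(k, i) with i counting down-moves:
  k=0: S(0,0) = 23.5600
  k=1: S(1,0) = 27.2969; S(1,1) = 20.3346
  k=2: S(2,0) = 31.6266; S(2,1) = 23.5600; S(2,2) = 17.5508
  k=3: S(3,0) = 36.6430; S(3,1) = 27.2969; S(3,2) = 20.3346; S(3,3) = 15.1481
  k=4: S(4,0) = 42.4551; S(4,1) = 31.6266; S(4,2) = 23.5600; S(4,3) = 17.5508; S(4,4) = 13.0744
Terminal payoffs V(N, i) = max(S_T - K, 0):
  V(4,0) = 15.855125; V(4,1) = 5.026614; V(4,2) = 0.000000; V(4,3) = 0.000000; V(4,4) = 0.000000
Backward induction: V(k, i) = exp(-r*dt) * [p * V(k+1, i) + (1-p) * V(k+1, i+1)].
  V(3,0) = exp(-r*dt) * [p*15.855125 + (1-p)*5.026614] = 10.187278
  V(3,1) = exp(-r*dt) * [p*5.026614 + (1-p)*0.000000] = 2.408243
  V(3,2) = exp(-r*dt) * [p*0.000000 + (1-p)*0.000000] = 0.000000
  V(3,3) = exp(-r*dt) * [p*0.000000 + (1-p)*0.000000] = 0.000000
  V(2,0) = exp(-r*dt) * [p*10.187278 + (1-p)*2.408243] = 6.122106
  V(2,1) = exp(-r*dt) * [p*2.408243 + (1-p)*0.000000] = 1.153785
  V(2,2) = exp(-r*dt) * [p*0.000000 + (1-p)*0.000000] = 0.000000
  V(1,0) = exp(-r*dt) * [p*6.122106 + (1-p)*1.153785] = 3.527843
  V(1,1) = exp(-r*dt) * [p*1.153785 + (1-p)*0.000000] = 0.552777
  V(0,0) = exp(-r*dt) * [p*3.527843 + (1-p)*0.552777] = 1.975128

Answer: Price = V(0,0) = 1.9751


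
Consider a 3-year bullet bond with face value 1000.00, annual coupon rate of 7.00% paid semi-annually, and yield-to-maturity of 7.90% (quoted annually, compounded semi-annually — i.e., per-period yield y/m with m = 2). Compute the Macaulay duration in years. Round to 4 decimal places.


Answer: Macaulay duration = 2.7541 years

Derivation:
Coupon per period c = face * coupon_rate / m = 35.000000
Periods per year m = 2; per-period yield y/m = 0.039500
Number of cashflows N = 6
Cashflows (t years, CF_t, discount factor 1/(1+y/m)^(m*t), PV):
  t = 0.5000: CF_t = 35.000000, DF = 0.962001, PV = 33.670034
  t = 1.0000: CF_t = 35.000000, DF = 0.925446, PV = 32.390605
  t = 1.5000: CF_t = 35.000000, DF = 0.890280, PV = 31.159793
  t = 2.0000: CF_t = 35.000000, DF = 0.856450, PV = 29.975751
  t = 2.5000: CF_t = 35.000000, DF = 0.823906, PV = 28.836701
  t = 3.0000: CF_t = 1035.000000, DF = 0.792598, PV = 820.339054
Price P = sum_t PV_t = 976.371938
Macaulay numerator sum_t t * PV_t:
  t * PV_t at t = 0.5000: 16.835017
  t * PV_t at t = 1.0000: 32.390605
  t * PV_t at t = 1.5000: 46.739689
  t * PV_t at t = 2.0000: 59.951502
  t * PV_t at t = 2.5000: 72.091753
  t * PV_t at t = 3.0000: 2461.017163
Macaulay duration D = (sum_t t * PV_t) / P = 2689.025729 / 976.371938 = 2.754100


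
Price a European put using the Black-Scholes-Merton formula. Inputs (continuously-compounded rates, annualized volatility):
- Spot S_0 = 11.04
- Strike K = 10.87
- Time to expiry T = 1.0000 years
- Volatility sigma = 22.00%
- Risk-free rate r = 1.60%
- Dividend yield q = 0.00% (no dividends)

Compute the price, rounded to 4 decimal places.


Answer: Price = 0.7904

Derivation:
d1 = (ln(S/K) + (r - q + 0.5*sigma^2) * T) / (sigma * sqrt(T)) = 0.25326518
d2 = d1 - sigma * sqrt(T) = 0.03326518
exp(-rT) = 0.98412732; exp(-qT) = 1.00000000
P = K * exp(-rT) * N(-d2) - S_0 * exp(-qT) * N(-d1)
N(-d1) = 0.40003165; N(-d2) = 0.48673156
P = 10.8700 * 0.98412732 * 0.48673156 - 11.0400 * 1.00000000 * 0.40003165 = 0.7904


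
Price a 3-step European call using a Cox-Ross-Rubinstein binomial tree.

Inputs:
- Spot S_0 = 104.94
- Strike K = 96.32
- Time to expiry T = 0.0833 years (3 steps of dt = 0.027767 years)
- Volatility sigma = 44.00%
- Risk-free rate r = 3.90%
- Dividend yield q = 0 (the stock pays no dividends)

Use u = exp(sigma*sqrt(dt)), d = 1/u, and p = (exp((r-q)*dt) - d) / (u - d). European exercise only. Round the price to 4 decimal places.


dt = T/N = 0.027767
u = exp(sigma*sqrt(dt)) = 1.076073; d = 1/u = 0.929305
p = (exp((r-q)*dt) - d) / (u - d) = 0.489061
Discount per step: exp(-r*dt) = 0.998918
Stock lattice S(k, i) with i counting down-moves:
  k=0: S(0,0) = 104.9400
  k=1: S(1,0) = 112.9231; S(1,1) = 97.5212
  k=2: S(2,0) = 121.5136; S(2,1) = 104.9400; S(2,2) = 90.6269
  k=3: S(3,0) = 130.7575; S(3,1) = 112.9231; S(3,2) = 97.5212; S(3,3) = 84.2200
Terminal payoffs V(N, i) = max(S_T - K, 0):
  V(3,0) = 34.437538; V(3,1) = 16.603141; V(3,2) = 1.201230; V(3,3) = 0.000000
Backward induction: V(k, i) = exp(-r*dt) * [p * V(k+1, i) + (1-p) * V(k+1, i+1)].
  V(2,0) = exp(-r*dt) * [p*34.437538 + (1-p)*16.603141] = 25.297836
  V(2,1) = exp(-r*dt) * [p*16.603141 + (1-p)*1.201230] = 8.724248
  V(2,2) = exp(-r*dt) * [p*1.201230 + (1-p)*0.000000] = 0.586838
  V(1,0) = exp(-r*dt) * [p*25.297836 + (1-p)*8.724248] = 16.811526
  V(1,1) = exp(-r*dt) * [p*8.724248 + (1-p)*0.586838] = 4.561584
  V(0,0) = exp(-r*dt) * [p*16.811526 + (1-p)*4.561584] = 10.541129

Answer: Price = V(0,0) = 10.5411


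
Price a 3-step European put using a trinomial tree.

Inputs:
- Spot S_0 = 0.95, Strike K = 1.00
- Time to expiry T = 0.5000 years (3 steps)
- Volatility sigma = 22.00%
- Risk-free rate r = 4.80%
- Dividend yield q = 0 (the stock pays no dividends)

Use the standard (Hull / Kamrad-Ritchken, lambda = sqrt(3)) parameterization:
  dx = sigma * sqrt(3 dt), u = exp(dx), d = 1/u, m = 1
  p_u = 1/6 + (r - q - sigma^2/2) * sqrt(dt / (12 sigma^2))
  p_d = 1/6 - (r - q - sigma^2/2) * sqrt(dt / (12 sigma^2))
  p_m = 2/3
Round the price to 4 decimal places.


dt = T/N = 0.166667; dx = sigma*sqrt(3*dt) = 0.155563
u = exp(dx) = 1.168316; d = 1/u = 0.855933
p_u = 0.179416, p_m = 0.666667, p_d = 0.153917
Discount per step: exp(-r*dt) = 0.992032
Stock lattice S(k, j) with j the centered position index:
  k=0: S(0,+0) = 0.9500
  k=1: S(1,-1) = 0.8131; S(1,+0) = 0.9500; S(1,+1) = 1.1099
  k=2: S(2,-2) = 0.6960; S(2,-1) = 0.8131; S(2,+0) = 0.9500; S(2,+1) = 1.1099; S(2,+2) = 1.2967
  k=3: S(3,-3) = 0.5957; S(3,-2) = 0.6960; S(3,-1) = 0.8131; S(3,+0) = 0.9500; S(3,+1) = 1.1099; S(3,+2) = 1.2967; S(3,+3) = 1.5150
Terminal payoffs V(N, j) = max(K - S_T, 0):
  V(3,-3) = 0.404280; V(3,-2) = 0.304010; V(3,-1) = 0.186864; V(3,+0) = 0.050000; V(3,+1) = 0.000000; V(3,+2) = 0.000000; V(3,+3) = 0.000000
Backward induction: V(k, j) = exp(-r*dt) * [p_u * V(k+1, j+1) + p_m * V(k+1, j) + p_d * V(k+1, j-1)]
  V(2,-2) = exp(-r*dt) * [p_u*0.186864 + p_m*0.304010 + p_d*0.404280] = 0.296048
  V(2,-1) = exp(-r*dt) * [p_u*0.050000 + p_m*0.186864 + p_d*0.304010] = 0.178902
  V(2,+0) = exp(-r*dt) * [p_u*0.000000 + p_m*0.050000 + p_d*0.186864] = 0.061600
  V(2,+1) = exp(-r*dt) * [p_u*0.000000 + p_m*0.000000 + p_d*0.050000] = 0.007635
  V(2,+2) = exp(-r*dt) * [p_u*0.000000 + p_m*0.000000 + p_d*0.000000] = 0.000000
  V(1,-1) = exp(-r*dt) * [p_u*0.061600 + p_m*0.178902 + p_d*0.296048] = 0.174486
  V(1,+0) = exp(-r*dt) * [p_u*0.007635 + p_m*0.061600 + p_d*0.178902] = 0.069415
  V(1,+1) = exp(-r*dt) * [p_u*0.000000 + p_m*0.007635 + p_d*0.061600] = 0.014455
  V(0,+0) = exp(-r*dt) * [p_u*0.014455 + p_m*0.069415 + p_d*0.174486] = 0.075123

Answer: Price = V(0,0) = 0.0751


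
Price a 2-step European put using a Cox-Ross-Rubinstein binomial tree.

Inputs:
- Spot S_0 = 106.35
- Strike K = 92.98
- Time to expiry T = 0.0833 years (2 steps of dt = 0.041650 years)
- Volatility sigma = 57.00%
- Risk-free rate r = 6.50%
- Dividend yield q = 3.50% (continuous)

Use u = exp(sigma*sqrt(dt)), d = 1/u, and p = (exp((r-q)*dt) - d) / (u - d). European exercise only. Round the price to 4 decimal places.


dt = T/N = 0.041650
u = exp(sigma*sqrt(dt)) = 1.123364; d = 1/u = 0.890184
p = (exp((r-q)*dt) - d) / (u - d) = 0.476313
Discount per step: exp(-r*dt) = 0.997296
Stock lattice S(k, i) with i counting down-moves:
  k=0: S(0,0) = 106.3500
  k=1: S(1,0) = 119.4697; S(1,1) = 94.6710
  k=2: S(2,0) = 134.2080; S(2,1) = 106.3500; S(2,2) = 84.2746
Terminal payoffs V(N, i) = max(K - S_T, 0):
  V(2,0) = 0.000000; V(2,1) = 0.000000; V(2,2) = 8.705396
Backward induction: V(k, i) = exp(-r*dt) * [p * V(k+1, i) + (1-p) * V(k+1, i+1)].
  V(1,0) = exp(-r*dt) * [p*0.000000 + (1-p)*0.000000] = 0.000000
  V(1,1) = exp(-r*dt) * [p*0.000000 + (1-p)*8.705396] = 4.546580
  V(0,0) = exp(-r*dt) * [p*0.000000 + (1-p)*4.546580] = 2.374549

Answer: Price = V(0,0) = 2.3745


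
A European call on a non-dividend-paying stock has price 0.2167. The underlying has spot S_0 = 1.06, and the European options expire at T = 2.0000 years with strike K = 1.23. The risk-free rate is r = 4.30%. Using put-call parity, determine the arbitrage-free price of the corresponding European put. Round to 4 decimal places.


Put-call parity: C - P = S_0 * exp(-qT) - K * exp(-rT).
S_0 * exp(-qT) = 1.0600 * 1.00000000 = 1.06000000
K * exp(-rT) = 1.2300 * 0.91759423 = 1.12864090
P = C - S*exp(-qT) + K*exp(-rT)
P = 0.2167 - 1.06000000 + 1.12864090 = 0.2853

Answer: Put price = 0.2853


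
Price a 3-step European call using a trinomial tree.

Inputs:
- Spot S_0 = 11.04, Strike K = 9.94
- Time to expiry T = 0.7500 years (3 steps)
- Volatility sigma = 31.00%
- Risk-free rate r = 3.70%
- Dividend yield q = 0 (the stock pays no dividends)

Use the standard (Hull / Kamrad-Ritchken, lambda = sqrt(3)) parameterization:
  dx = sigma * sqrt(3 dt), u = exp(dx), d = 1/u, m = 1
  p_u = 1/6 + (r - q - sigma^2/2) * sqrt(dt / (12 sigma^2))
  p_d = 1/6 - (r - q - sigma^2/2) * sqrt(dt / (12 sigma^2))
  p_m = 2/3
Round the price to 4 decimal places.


Answer: Price = V(0,0) = 1.9518

Derivation:
dt = T/N = 0.250000; dx = sigma*sqrt(3*dt) = 0.268468
u = exp(dx) = 1.307959; d = 1/u = 0.764550
p_u = 0.161522, p_m = 0.666667, p_d = 0.171812
Discount per step: exp(-r*dt) = 0.990793
Stock lattice S(k, j) with j the centered position index:
  k=0: S(0,+0) = 11.0400
  k=1: S(1,-1) = 8.4406; S(1,+0) = 11.0400; S(1,+1) = 14.4399
  k=2: S(2,-2) = 6.4533; S(2,-1) = 8.4406; S(2,+0) = 11.0400; S(2,+1) = 14.4399; S(2,+2) = 18.8868
  k=3: S(3,-3) = 4.9339; S(3,-2) = 6.4533; S(3,-1) = 8.4406; S(3,+0) = 11.0400; S(3,+1) = 14.4399; S(3,+2) = 18.8868; S(3,+3) = 24.7031
Terminal payoffs V(N, j) = max(S_T - K, 0):
  V(3,-3) = 0.000000; V(3,-2) = 0.000000; V(3,-1) = 0.000000; V(3,+0) = 1.100000; V(3,+1) = 4.499867; V(3,+2) = 8.946753; V(3,+3) = 14.763098
Backward induction: V(k, j) = exp(-r*dt) * [p_u * V(k+1, j+1) + p_m * V(k+1, j) + p_d * V(k+1, j-1)]
  V(2,-2) = exp(-r*dt) * [p_u*0.000000 + p_m*0.000000 + p_d*0.000000] = 0.000000
  V(2,-1) = exp(-r*dt) * [p_u*1.100000 + p_m*0.000000 + p_d*0.000000] = 0.176038
  V(2,+0) = exp(-r*dt) * [p_u*4.499867 + p_m*1.100000 + p_d*0.000000] = 1.446715
  V(2,+1) = exp(-r*dt) * [p_u*8.946753 + p_m*4.499867 + p_d*1.100000] = 4.591332
  V(2,+2) = exp(-r*dt) * [p_u*14.763098 + p_m*8.946753 + p_d*4.499867] = 9.038201
  V(1,-1) = exp(-r*dt) * [p_u*1.446715 + p_m*0.176038 + p_d*0.000000] = 0.347803
  V(1,+0) = exp(-r*dt) * [p_u*4.591332 + p_m*1.446715 + p_d*0.176038] = 1.720335
  V(1,+1) = exp(-r*dt) * [p_u*9.038201 + p_m*4.591332 + p_d*1.446715] = 4.725404
  V(0,+0) = exp(-r*dt) * [p_u*4.725404 + p_m*1.720335 + p_d*0.347803] = 1.951765


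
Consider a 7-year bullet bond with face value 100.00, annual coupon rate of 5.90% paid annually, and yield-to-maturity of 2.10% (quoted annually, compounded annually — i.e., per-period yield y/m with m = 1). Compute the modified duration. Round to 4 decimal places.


Coupon per period c = face * coupon_rate / m = 5.900000
Periods per year m = 1; per-period yield y/m = 0.021000
Number of cashflows N = 7
Cashflows (t years, CF_t, discount factor 1/(1+y/m)^(m*t), PV):
  t = 1.0000: CF_t = 5.900000, DF = 0.979432, PV = 5.778648
  t = 2.0000: CF_t = 5.900000, DF = 0.959287, PV = 5.659793
  t = 3.0000: CF_t = 5.900000, DF = 0.939556, PV = 5.543382
  t = 4.0000: CF_t = 5.900000, DF = 0.920231, PV = 5.429365
  t = 5.0000: CF_t = 5.900000, DF = 0.901304, PV = 5.317693
  t = 6.0000: CF_t = 5.900000, DF = 0.882766, PV = 5.208319
  t = 7.0000: CF_t = 105.900000, DF = 0.864609, PV = 91.562104
Price P = sum_t PV_t = 124.499305
First compute Macaulay numerator sum_t t * PV_t:
  t * PV_t at t = 1.0000: 5.778648
  t * PV_t at t = 2.0000: 11.319585
  t * PV_t at t = 3.0000: 16.630145
  t * PV_t at t = 4.0000: 21.717460
  t * PV_t at t = 5.0000: 26.588467
  t * PV_t at t = 6.0000: 31.249913
  t * PV_t at t = 7.0000: 640.934731
Macaulay duration D = 754.218950 / 124.499305 = 6.058017
Modified duration = D / (1 + y/m) = 6.058017 / (1 + 0.021000) = 5.933416

Answer: Modified duration = 5.9334


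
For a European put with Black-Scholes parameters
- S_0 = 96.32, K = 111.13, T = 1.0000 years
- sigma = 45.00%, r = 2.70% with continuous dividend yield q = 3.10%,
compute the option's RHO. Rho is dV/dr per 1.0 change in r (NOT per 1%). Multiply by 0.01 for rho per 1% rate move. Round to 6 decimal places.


d1 = -0.1017215681; d2 = -0.5517215681
phi(d1) = 0.3968836271; exp(-qT) = 0.9694755731; exp(-rT) = 0.9733612415
N(-d2) = 0.7094304347
Rho = -K*T*exp(-rT)*N(-d2) = -111.1300 * 1.0000 * 0.9733612415 * 0.7094304347 = -76.738831

Answer: Rho = -76.738831


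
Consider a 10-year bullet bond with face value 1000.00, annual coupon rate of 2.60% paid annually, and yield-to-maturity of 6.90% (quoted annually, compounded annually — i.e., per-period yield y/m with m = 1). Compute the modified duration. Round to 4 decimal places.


Answer: Modified duration = 8.1113

Derivation:
Coupon per period c = face * coupon_rate / m = 26.000000
Periods per year m = 1; per-period yield y/m = 0.069000
Number of cashflows N = 10
Cashflows (t years, CF_t, discount factor 1/(1+y/m)^(m*t), PV):
  t = 1.0000: CF_t = 26.000000, DF = 0.935454, PV = 24.321796
  t = 2.0000: CF_t = 26.000000, DF = 0.875074, PV = 22.751914
  t = 3.0000: CF_t = 26.000000, DF = 0.818591, PV = 21.283362
  t = 4.0000: CF_t = 26.000000, DF = 0.765754, PV = 19.909600
  t = 5.0000: CF_t = 26.000000, DF = 0.716327, PV = 18.624509
  t = 6.0000: CF_t = 26.000000, DF = 0.670091, PV = 17.422365
  t = 7.0000: CF_t = 26.000000, DF = 0.626839, PV = 16.297816
  t = 8.0000: CF_t = 26.000000, DF = 0.586379, PV = 15.245852
  t = 9.0000: CF_t = 26.000000, DF = 0.548530, PV = 14.261789
  t = 10.0000: CF_t = 1026.000000, DF = 0.513125, PV = 526.465975
Price P = sum_t PV_t = 696.584978
First compute Macaulay numerator sum_t t * PV_t:
  t * PV_t at t = 1.0000: 24.321796
  t * PV_t at t = 2.0000: 45.503828
  t * PV_t at t = 3.0000: 63.850086
  t * PV_t at t = 4.0000: 79.638399
  t * PV_t at t = 5.0000: 93.122543
  t * PV_t at t = 6.0000: 104.534192
  t * PV_t at t = 7.0000: 114.084712
  t * PV_t at t = 8.0000: 121.966818
  t * PV_t at t = 9.0000: 128.356099
  t * PV_t at t = 10.0000: 5264.659754
Macaulay duration D = 6040.038227 / 696.584978 = 8.670928
Modified duration = D / (1 + y/m) = 8.670928 / (1 + 0.069000) = 8.111252


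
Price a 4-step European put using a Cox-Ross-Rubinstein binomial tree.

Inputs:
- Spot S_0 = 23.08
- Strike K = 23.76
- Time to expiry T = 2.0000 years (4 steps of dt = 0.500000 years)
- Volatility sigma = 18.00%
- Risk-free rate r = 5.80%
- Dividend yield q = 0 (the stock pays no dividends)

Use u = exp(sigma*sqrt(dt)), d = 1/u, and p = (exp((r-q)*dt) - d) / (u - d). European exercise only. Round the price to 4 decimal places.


dt = T/N = 0.500000
u = exp(sigma*sqrt(dt)) = 1.135734; d = 1/u = 0.880488
p = (exp((r-q)*dt) - d) / (u - d) = 0.583502
Discount per step: exp(-r*dt) = 0.971416
Stock lattice S(k, i) with i counting down-moves:
  k=0: S(0,0) = 23.0800
  k=1: S(1,0) = 26.2127; S(1,1) = 20.3217
  k=2: S(2,0) = 29.7707; S(2,1) = 23.0800; S(2,2) = 17.8930
  k=3: S(3,0) = 33.8116; S(3,1) = 26.2127; S(3,2) = 20.3217; S(3,3) = 15.7545
  k=4: S(4,0) = 38.4010; S(4,1) = 29.7707; S(4,2) = 23.0800; S(4,3) = 17.8930; S(4,4) = 13.8717
Terminal payoffs V(N, i) = max(K - S_T, 0):
  V(4,0) = 0.000000; V(4,1) = 0.000000; V(4,2) = 0.680000; V(4,3) = 5.867028; V(4,4) = 9.888317
Backward induction: V(k, i) = exp(-r*dt) * [p * V(k+1, i) + (1-p) * V(k+1, i+1)].
  V(3,0) = exp(-r*dt) * [p*0.000000 + (1-p)*0.000000] = 0.000000
  V(3,1) = exp(-r*dt) * [p*0.000000 + (1-p)*0.680000] = 0.275123
  V(3,2) = exp(-r*dt) * [p*0.680000 + (1-p)*5.867028] = 2.759197
  V(3,3) = exp(-r*dt) * [p*5.867028 + (1-p)*9.888317] = 7.326312
  V(2,0) = exp(-r*dt) * [p*0.000000 + (1-p)*0.275123] = 0.111313
  V(2,1) = exp(-r*dt) * [p*0.275123 + (1-p)*2.759197] = 1.272297
  V(2,2) = exp(-r*dt) * [p*2.759197 + (1-p)*7.326312] = 4.528151
  V(1,0) = exp(-r*dt) * [p*0.111313 + (1-p)*1.272297] = 0.577857
  V(1,1) = exp(-r*dt) * [p*1.272297 + (1-p)*4.528151] = 2.553225
  V(0,0) = exp(-r*dt) * [p*0.577857 + (1-p)*2.553225] = 1.360559

Answer: Price = V(0,0) = 1.3606


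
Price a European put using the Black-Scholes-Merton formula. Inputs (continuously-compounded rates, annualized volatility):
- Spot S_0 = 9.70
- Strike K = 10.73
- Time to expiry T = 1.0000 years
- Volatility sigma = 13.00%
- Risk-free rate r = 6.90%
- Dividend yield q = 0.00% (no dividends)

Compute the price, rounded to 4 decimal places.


Answer: Price = 0.6835

Derivation:
d1 = (ln(S/K) + (r - q + 0.5*sigma^2) * T) / (sigma * sqrt(T)) = -0.18052055
d2 = d1 - sigma * sqrt(T) = -0.31052055
exp(-rT) = 0.93332668; exp(-qT) = 1.00000000
P = K * exp(-rT) * N(-d2) - S_0 * exp(-qT) * N(-d1)
N(-d1) = 0.57162804; N(-d2) = 0.62191743
P = 10.7300 * 0.93332668 * 0.62191743 - 9.7000 * 1.00000000 * 0.57162804 = 0.6835


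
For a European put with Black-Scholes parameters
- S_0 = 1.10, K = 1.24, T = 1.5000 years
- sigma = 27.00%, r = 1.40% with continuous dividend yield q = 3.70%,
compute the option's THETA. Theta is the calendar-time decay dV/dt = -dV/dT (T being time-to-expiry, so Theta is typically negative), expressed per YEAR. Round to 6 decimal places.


d1 = -0.3012757464; d2 = -0.6319568616
phi(d1) = 0.3812415669; exp(-qT) = 0.9460120237; exp(-rT) = 0.9792189646
Theta = -S*exp(-qT)*phi(d1)*sigma/(2*sqrt(T)) + r*K*exp(-rT)*N(-d2) - q*S*exp(-qT)*N(-d1)
N(-d1) = 0.6183978831; N(-d2) = 0.7362924670; sqrt(T) = 1.2247448714
Term 1 = -1.1000 * 0.9460120237 * 0.3812415669 * 0.2700 / (2 * 1.2247448714) = -0.0437298237
Term 2 = 0.0140 * 1.2400 * 0.9792189646 * 0.7362924670 = 0.0125164133
Term 3 = -0.0370 * 1.1000 * 0.9460120237 * 0.6183978831 = -0.0238099816
Theta = -0.0437298237 + (0.0125164133) + (-0.0238099816) = -0.055023

Answer: Theta = -0.055023


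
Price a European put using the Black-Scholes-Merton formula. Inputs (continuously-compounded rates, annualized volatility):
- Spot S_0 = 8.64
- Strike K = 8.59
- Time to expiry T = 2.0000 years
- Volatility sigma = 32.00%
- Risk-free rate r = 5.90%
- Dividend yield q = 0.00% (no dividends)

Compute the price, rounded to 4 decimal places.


Answer: Price = 1.0067

Derivation:
d1 = (ln(S/K) + (r - q + 0.5*sigma^2) * T) / (sigma * sqrt(T)) = 0.49984461
d2 = d1 - sigma * sqrt(T) = 0.04729627
exp(-rT) = 0.88869605; exp(-qT) = 1.00000000
P = K * exp(-rT) * N(-d2) - S_0 * exp(-qT) * N(-d1)
N(-d1) = 0.30859225; N(-d2) = 0.48113855
P = 8.5900 * 0.88869605 * 0.48113855 - 8.6400 * 1.00000000 * 0.30859225 = 1.0067


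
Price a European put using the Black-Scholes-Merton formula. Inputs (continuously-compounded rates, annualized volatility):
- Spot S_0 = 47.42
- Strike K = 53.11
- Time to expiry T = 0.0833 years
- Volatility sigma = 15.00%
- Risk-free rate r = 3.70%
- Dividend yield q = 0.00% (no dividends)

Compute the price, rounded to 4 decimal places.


d1 = (ln(S/K) + (r - q + 0.5*sigma^2) * T) / (sigma * sqrt(T)) = -2.52472492
d2 = d1 - sigma * sqrt(T) = -2.56801753
exp(-rT) = 0.99692264; exp(-qT) = 1.00000000
P = K * exp(-rT) * N(-d2) - S_0 * exp(-qT) * N(-d1)
N(-d1) = 0.99421056; N(-d2) = 0.99488590
P = 53.1100 * 0.99692264 * 0.99488590 - 47.4200 * 1.00000000 * 0.99421056 = 5.5303

Answer: Price = 5.5303


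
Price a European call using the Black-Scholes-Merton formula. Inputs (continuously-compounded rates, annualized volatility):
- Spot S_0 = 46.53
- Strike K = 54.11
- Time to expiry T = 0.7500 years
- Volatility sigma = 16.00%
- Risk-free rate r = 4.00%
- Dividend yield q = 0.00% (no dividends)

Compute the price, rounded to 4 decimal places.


Answer: Price = 0.7220

Derivation:
d1 = (ln(S/K) + (r - q + 0.5*sigma^2) * T) / (sigma * sqrt(T)) = -0.80339550
d2 = d1 - sigma * sqrt(T) = -0.94195956
exp(-rT) = 0.97044553; exp(-qT) = 1.00000000
C = S_0 * exp(-qT) * N(d1) - K * exp(-rT) * N(d2)
N(d1) = 0.21087309; N(d2) = 0.17310667
C = 46.5300 * 1.00000000 * 0.21087309 - 54.1100 * 0.97044553 * 0.17310667 = 0.7220


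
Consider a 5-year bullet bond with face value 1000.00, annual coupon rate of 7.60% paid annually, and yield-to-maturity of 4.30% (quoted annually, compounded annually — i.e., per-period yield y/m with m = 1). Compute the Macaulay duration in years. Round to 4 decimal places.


Coupon per period c = face * coupon_rate / m = 76.000000
Periods per year m = 1; per-period yield y/m = 0.043000
Number of cashflows N = 5
Cashflows (t years, CF_t, discount factor 1/(1+y/m)^(m*t), PV):
  t = 1.0000: CF_t = 76.000000, DF = 0.958773, PV = 72.866731
  t = 2.0000: CF_t = 76.000000, DF = 0.919245, PV = 69.862637
  t = 3.0000: CF_t = 76.000000, DF = 0.881347, PV = 66.982394
  t = 4.0000: CF_t = 76.000000, DF = 0.845012, PV = 64.220896
  t = 5.0000: CF_t = 1076.000000, DF = 0.810174, PV = 871.747537
Price P = sum_t PV_t = 1145.680195
Macaulay numerator sum_t t * PV_t:
  t * PV_t at t = 1.0000: 72.866731
  t * PV_t at t = 2.0000: 139.725274
  t * PV_t at t = 3.0000: 200.947183
  t * PV_t at t = 4.0000: 256.883583
  t * PV_t at t = 5.0000: 4358.737687
Macaulay duration D = (sum_t t * PV_t) / P = 5029.160457 / 1145.680195 = 4.389672

Answer: Macaulay duration = 4.3897 years


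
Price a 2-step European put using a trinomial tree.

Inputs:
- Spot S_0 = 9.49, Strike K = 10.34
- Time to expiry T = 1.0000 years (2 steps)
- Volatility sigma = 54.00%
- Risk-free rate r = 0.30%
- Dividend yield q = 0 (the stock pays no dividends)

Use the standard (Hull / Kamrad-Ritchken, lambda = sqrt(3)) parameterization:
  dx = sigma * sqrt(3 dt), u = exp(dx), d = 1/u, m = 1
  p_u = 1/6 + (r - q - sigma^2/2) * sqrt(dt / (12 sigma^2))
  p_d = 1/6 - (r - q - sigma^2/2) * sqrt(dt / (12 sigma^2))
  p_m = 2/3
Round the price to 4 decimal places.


dt = T/N = 0.500000; dx = sigma*sqrt(3*dt) = 0.661362
u = exp(dx) = 1.937430; d = 1/u = 0.516148
p_u = 0.112687, p_m = 0.666667, p_d = 0.220646
Discount per step: exp(-r*dt) = 0.998501
Stock lattice S(k, j) with j the centered position index:
  k=0: S(0,+0) = 9.4900
  k=1: S(1,-1) = 4.8982; S(1,+0) = 9.4900; S(1,+1) = 18.3862
  k=2: S(2,-2) = 2.5282; S(2,-1) = 4.8982; S(2,+0) = 9.4900; S(2,+1) = 18.3862; S(2,+2) = 35.6220
Terminal payoffs V(N, j) = max(K - S_T, 0):
  V(2,-2) = 7.811783; V(2,-1) = 5.441758; V(2,+0) = 0.850000; V(2,+1) = 0.000000; V(2,+2) = 0.000000
Backward induction: V(k, j) = exp(-r*dt) * [p_u * V(k+1, j+1) + p_m * V(k+1, j) + p_d * V(k+1, j-1)]
  V(1,-1) = exp(-r*dt) * [p_u*0.850000 + p_m*5.441758 + p_d*7.811783] = 5.439098
  V(1,+0) = exp(-r*dt) * [p_u*0.000000 + p_m*0.850000 + p_d*5.441758] = 1.764721
  V(1,+1) = exp(-r*dt) * [p_u*0.000000 + p_m*0.000000 + p_d*0.850000] = 0.187268
  V(0,+0) = exp(-r*dt) * [p_u*0.187268 + p_m*1.764721 + p_d*5.439098] = 2.394105

Answer: Price = V(0,0) = 2.3941


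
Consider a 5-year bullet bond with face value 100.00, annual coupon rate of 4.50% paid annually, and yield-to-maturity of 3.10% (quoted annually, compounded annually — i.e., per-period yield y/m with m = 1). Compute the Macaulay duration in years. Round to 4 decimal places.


Answer: Macaulay duration = 4.6019 years

Derivation:
Coupon per period c = face * coupon_rate / m = 4.500000
Periods per year m = 1; per-period yield y/m = 0.031000
Number of cashflows N = 5
Cashflows (t years, CF_t, discount factor 1/(1+y/m)^(m*t), PV):
  t = 1.0000: CF_t = 4.500000, DF = 0.969932, PV = 4.364694
  t = 2.0000: CF_t = 4.500000, DF = 0.940768, PV = 4.233457
  t = 3.0000: CF_t = 4.500000, DF = 0.912481, PV = 4.106166
  t = 4.0000: CF_t = 4.500000, DF = 0.885045, PV = 3.982702
  t = 5.0000: CF_t = 104.500000, DF = 0.858434, PV = 89.706304
Price P = sum_t PV_t = 106.393324
Macaulay numerator sum_t t * PV_t:
  t * PV_t at t = 1.0000: 4.364694
  t * PV_t at t = 2.0000: 8.466915
  t * PV_t at t = 3.0000: 12.318498
  t * PV_t at t = 4.0000: 15.930809
  t * PV_t at t = 5.0000: 448.531520
Macaulay duration D = (sum_t t * PV_t) / P = 489.612437 / 106.393324 = 4.601909


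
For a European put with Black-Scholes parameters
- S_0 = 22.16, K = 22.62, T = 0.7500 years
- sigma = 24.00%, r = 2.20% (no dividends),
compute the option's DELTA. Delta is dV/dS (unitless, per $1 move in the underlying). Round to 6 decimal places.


d1 = 0.0844586040; d2 = -0.1233874929
phi(d1) = 0.3975219362; exp(-qT) = 1.0000000000; exp(-rT) = 0.9836353794
N(-d1) = 0.4663459072
Delta = -exp(-qT) * N(-d1) = -1.0000000000 * 0.4663459072 = -0.466346

Answer: Delta = -0.466346


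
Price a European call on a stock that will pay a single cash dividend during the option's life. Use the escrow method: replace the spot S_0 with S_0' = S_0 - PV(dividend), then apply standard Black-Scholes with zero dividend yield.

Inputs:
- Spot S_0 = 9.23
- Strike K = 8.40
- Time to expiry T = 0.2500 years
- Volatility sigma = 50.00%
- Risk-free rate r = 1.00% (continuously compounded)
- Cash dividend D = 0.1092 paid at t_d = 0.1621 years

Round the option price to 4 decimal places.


PV(D) = D * exp(-r * t_d) = 0.1092 * 0.99838031 = 0.10902313
S_0' = S_0 - PV(D) = 9.2300 - 0.10902313 = 9.12097687
d1 = (ln(S_0'/K) + (r + sigma^2/2)*T) / (sigma*sqrt(T)) = 0.46438082
d2 = d1 - sigma*sqrt(T) = 0.21438082
exp(-rT) = 0.99750312
N(d1) = 0.67881254; N(d2) = 0.58487495
C = S_0' * N(d1) - K * exp(-rT) * N(d2) = 9.12097687 * 0.67881254 - 8.4000 * 0.99750312 * 0.58487495 = 1.2908

Answer: Price = 1.2908


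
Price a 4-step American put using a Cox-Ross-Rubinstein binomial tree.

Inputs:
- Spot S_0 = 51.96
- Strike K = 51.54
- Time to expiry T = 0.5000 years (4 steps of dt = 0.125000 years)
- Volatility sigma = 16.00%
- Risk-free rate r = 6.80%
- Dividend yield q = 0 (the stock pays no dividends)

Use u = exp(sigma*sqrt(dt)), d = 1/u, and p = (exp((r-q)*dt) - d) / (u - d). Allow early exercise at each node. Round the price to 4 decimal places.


dt = T/N = 0.125000
u = exp(sigma*sqrt(dt)) = 1.058199; d = 1/u = 0.945002
p = (exp((r-q)*dt) - d) / (u - d) = 0.561272
Discount per step: exp(-r*dt) = 0.991536
Stock lattice S(k, i) with i counting down-moves:
  k=0: S(0,0) = 51.9600
  k=1: S(1,0) = 54.9840; S(1,1) = 49.1023
  k=2: S(2,0) = 58.1841; S(2,1) = 51.9600; S(2,2) = 46.4017
  k=3: S(3,0) = 61.5703; S(3,1) = 54.9840; S(3,2) = 49.1023; S(3,3) = 43.8497
  k=4: S(4,0) = 65.1537; S(4,1) = 58.1841; S(4,2) = 51.9600; S(4,3) = 46.4017; S(4,4) = 41.4381
Terminal payoffs V(N, i) = max(K - S_T, 0):
  V(4,0) = 0.000000; V(4,1) = 0.000000; V(4,2) = 0.000000; V(4,3) = 5.138253; V(4,4) = 10.101930
Backward induction: V(k, i) = exp(-r*dt) * [p * V(k+1, i) + (1-p) * V(k+1, i+1)]; then take max(V_cont, immediate exercise) for American.
  V(3,0) = exp(-r*dt) * [p*0.000000 + (1-p)*0.000000] = 0.000000; exercise = 0.000000; V(3,0) = max -> 0.000000
  V(3,1) = exp(-r*dt) * [p*0.000000 + (1-p)*0.000000] = 0.000000; exercise = 0.000000; V(3,1) = max -> 0.000000
  V(3,2) = exp(-r*dt) * [p*0.000000 + (1-p)*5.138253] = 2.235217; exercise = 2.437711; V(3,2) = max -> 2.437711
  V(3,3) = exp(-r*dt) * [p*5.138253 + (1-p)*10.101930] = 7.254036; exercise = 7.690270; V(3,3) = max -> 7.690270
  V(2,0) = exp(-r*dt) * [p*0.000000 + (1-p)*0.000000] = 0.000000; exercise = 0.000000; V(2,0) = max -> 0.000000
  V(2,1) = exp(-r*dt) * [p*0.000000 + (1-p)*2.437711] = 1.060441; exercise = 0.000000; V(2,1) = max -> 1.060441
  V(2,2) = exp(-r*dt) * [p*2.437711 + (1-p)*7.690270] = 4.702020; exercise = 5.138253; V(2,2) = max -> 5.138253
  V(1,0) = exp(-r*dt) * [p*0.000000 + (1-p)*1.060441] = 0.461307; exercise = 0.000000; V(1,0) = max -> 0.461307
  V(1,1) = exp(-r*dt) * [p*1.060441 + (1-p)*5.138253] = 2.825374; exercise = 2.437711; V(1,1) = max -> 2.825374
  V(0,0) = exp(-r*dt) * [p*0.461307 + (1-p)*2.825374] = 1.485807; exercise = 0.000000; V(0,0) = max -> 1.485807

Answer: Price = V(0,0) = 1.4858


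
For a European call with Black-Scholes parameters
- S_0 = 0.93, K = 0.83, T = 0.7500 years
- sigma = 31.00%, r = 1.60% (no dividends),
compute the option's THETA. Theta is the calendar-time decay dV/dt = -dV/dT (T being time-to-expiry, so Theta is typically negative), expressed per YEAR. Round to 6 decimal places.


d1 = 0.6026657203; d2 = 0.3341978451
phi(d1) = 0.3326908767; exp(-qT) = 1.0000000000; exp(-rT) = 0.9880717129
Theta = -S*exp(-qT)*phi(d1)*sigma/(2*sqrt(T)) - r*K*exp(-rT)*N(d2) + q*S*exp(-qT)*N(d1)
N(d1) = 0.7266344548; N(d2) = 0.6308848650; sqrt(T) = 0.8660254038
Term 1 = -0.9300 * 1.0000000000 * 0.3326908767 * 0.3100 / (2 * 0.8660254038) = -0.0553764239
Term 2 = -0.0160 * 0.8300 * 0.9880717129 * 0.6308848650 = -0.0082782140
Term 3 = 0 (no dividend yield, q = 0)
Theta = -0.0553764239 + (-0.0082782140) + (0.0000000000) = -0.063655

Answer: Theta = -0.063655


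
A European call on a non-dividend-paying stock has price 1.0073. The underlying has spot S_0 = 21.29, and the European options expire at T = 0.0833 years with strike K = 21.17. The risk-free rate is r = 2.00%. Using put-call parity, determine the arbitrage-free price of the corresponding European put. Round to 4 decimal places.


Put-call parity: C - P = S_0 * exp(-qT) - K * exp(-rT).
S_0 * exp(-qT) = 21.2900 * 1.00000000 = 21.29000000
K * exp(-rT) = 21.1700 * 0.99833539 = 21.13476014
P = C - S*exp(-qT) + K*exp(-rT)
P = 1.0073 - 21.29000000 + 21.13476014 = 0.8521

Answer: Put price = 0.8521


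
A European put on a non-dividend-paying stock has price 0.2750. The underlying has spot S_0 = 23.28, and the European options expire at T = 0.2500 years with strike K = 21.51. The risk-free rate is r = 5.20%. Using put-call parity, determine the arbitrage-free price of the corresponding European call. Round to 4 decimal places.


Put-call parity: C - P = S_0 * exp(-qT) - K * exp(-rT).
S_0 * exp(-qT) = 23.2800 * 1.00000000 = 23.28000000
K * exp(-rT) = 21.5100 * 0.98708414 = 21.23217974
C = P + S*exp(-qT) - K*exp(-rT)
C = 0.2750 + 23.28000000 - 21.23217974 = 2.3228

Answer: Call price = 2.3228


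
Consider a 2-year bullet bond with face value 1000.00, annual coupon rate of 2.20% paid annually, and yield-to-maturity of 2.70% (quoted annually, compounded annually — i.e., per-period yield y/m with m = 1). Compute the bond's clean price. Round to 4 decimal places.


Coupon per period c = face * coupon_rate / m = 22.000000
Periods per year m = 1; per-period yield y/m = 0.027000
Number of cashflows N = 2
Cashflows (t years, CF_t, discount factor 1/(1+y/m)^(m*t), PV):
  t = 1.0000: CF_t = 22.000000, DF = 0.973710, PV = 21.421616
  t = 2.0000: CF_t = 1022.000000, DF = 0.948111, PV = 968.969280
Price P = sum_t PV_t = 990.390897

Answer: Price = 990.3909


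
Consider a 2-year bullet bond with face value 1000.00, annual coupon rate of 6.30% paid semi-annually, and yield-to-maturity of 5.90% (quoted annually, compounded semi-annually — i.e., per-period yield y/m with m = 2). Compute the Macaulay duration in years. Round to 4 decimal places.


Coupon per period c = face * coupon_rate / m = 31.500000
Periods per year m = 2; per-period yield y/m = 0.029500
Number of cashflows N = 4
Cashflows (t years, CF_t, discount factor 1/(1+y/m)^(m*t), PV):
  t = 0.5000: CF_t = 31.500000, DF = 0.971345, PV = 30.597377
  t = 1.0000: CF_t = 31.500000, DF = 0.943512, PV = 29.720619
  t = 1.5000: CF_t = 31.500000, DF = 0.916476, PV = 28.868984
  t = 2.0000: CF_t = 1031.500000, DF = 0.890214, PV = 918.256114
Price P = sum_t PV_t = 1007.443094
Macaulay numerator sum_t t * PV_t:
  t * PV_t at t = 0.5000: 15.298689
  t * PV_t at t = 1.0000: 29.720619
  t * PV_t at t = 1.5000: 43.303476
  t * PV_t at t = 2.0000: 1836.512227
Macaulay duration D = (sum_t t * PV_t) / P = 1924.835011 / 1007.443094 = 1.910614

Answer: Macaulay duration = 1.9106 years


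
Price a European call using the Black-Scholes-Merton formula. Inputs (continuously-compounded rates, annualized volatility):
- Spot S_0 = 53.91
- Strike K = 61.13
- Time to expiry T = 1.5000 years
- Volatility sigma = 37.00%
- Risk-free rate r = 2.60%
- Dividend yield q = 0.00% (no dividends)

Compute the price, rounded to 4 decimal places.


d1 = (ln(S/K) + (r - q + 0.5*sigma^2) * T) / (sigma * sqrt(T)) = 0.03528202
d2 = d1 - sigma * sqrt(T) = -0.41787358
exp(-rT) = 0.96175071; exp(-qT) = 1.00000000
C = S_0 * exp(-qT) * N(d1) - K * exp(-rT) * N(d2)
N(d1) = 0.51407257; N(d2) = 0.33801977
C = 53.9100 * 1.00000000 * 0.51407257 - 61.1300 * 0.96175071 * 0.33801977 = 7.8409

Answer: Price = 7.8409


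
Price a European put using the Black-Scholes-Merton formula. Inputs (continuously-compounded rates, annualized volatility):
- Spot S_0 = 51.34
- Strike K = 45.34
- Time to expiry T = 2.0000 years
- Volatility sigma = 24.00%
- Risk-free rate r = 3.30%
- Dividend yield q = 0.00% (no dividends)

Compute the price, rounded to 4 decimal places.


d1 = (ln(S/K) + (r - q + 0.5*sigma^2) * T) / (sigma * sqrt(T)) = 0.73032502
d2 = d1 - sigma * sqrt(T) = 0.39091376
exp(-rT) = 0.93613086; exp(-qT) = 1.00000000
P = K * exp(-rT) * N(-d2) - S_0 * exp(-qT) * N(-d1)
N(-d1) = 0.23259577; N(-d2) = 0.34793049
P = 45.3400 * 0.93613086 * 0.34793049 - 51.3400 * 1.00000000 * 0.23259577 = 2.8262

Answer: Price = 2.8262


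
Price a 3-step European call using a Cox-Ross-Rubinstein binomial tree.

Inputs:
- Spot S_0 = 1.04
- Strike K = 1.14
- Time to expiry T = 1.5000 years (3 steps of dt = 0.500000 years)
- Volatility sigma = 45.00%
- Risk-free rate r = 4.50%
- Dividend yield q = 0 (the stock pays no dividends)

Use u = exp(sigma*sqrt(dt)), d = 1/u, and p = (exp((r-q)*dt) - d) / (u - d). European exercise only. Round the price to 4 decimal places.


Answer: Price = V(0,0) = 0.2306

Derivation:
dt = T/N = 0.500000
u = exp(sigma*sqrt(dt)) = 1.374648; d = 1/u = 0.727459
p = (exp((r-q)*dt) - d) / (u - d) = 0.456275
Discount per step: exp(-r*dt) = 0.977751
Stock lattice S(k, i) with i counting down-moves:
  k=0: S(0,0) = 1.0400
  k=1: S(1,0) = 1.4296; S(1,1) = 0.7566
  k=2: S(2,0) = 1.9652; S(2,1) = 1.0400; S(2,2) = 0.5504
  k=3: S(3,0) = 2.7015; S(3,1) = 1.4296; S(3,2) = 0.7566; S(3,3) = 0.4004
Terminal payoffs V(N, i) = max(S_T - K, 0):
  V(3,0) = 1.561521; V(3,1) = 0.289634; V(3,2) = 0.000000; V(3,3) = 0.000000
Backward induction: V(k, i) = exp(-r*dt) * [p * V(k+1, i) + (1-p) * V(k+1, i+1)].
  V(2,0) = exp(-r*dt) * [p*1.561521 + (1-p)*0.289634] = 0.850608
  V(2,1) = exp(-r*dt) * [p*0.289634 + (1-p)*0.000000] = 0.129213
  V(2,2) = exp(-r*dt) * [p*0.000000 + (1-p)*0.000000] = 0.000000
  V(1,0) = exp(-r*dt) * [p*0.850608 + (1-p)*0.129213] = 0.448169
  V(1,1) = exp(-r*dt) * [p*0.129213 + (1-p)*0.000000] = 0.057645
  V(0,0) = exp(-r*dt) * [p*0.448169 + (1-p)*0.057645] = 0.230584
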